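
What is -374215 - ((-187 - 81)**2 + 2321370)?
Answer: -2767409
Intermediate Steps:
-374215 - ((-187 - 81)**2 + 2321370) = -374215 - ((-268)**2 + 2321370) = -374215 - (71824 + 2321370) = -374215 - 1*2393194 = -374215 - 2393194 = -2767409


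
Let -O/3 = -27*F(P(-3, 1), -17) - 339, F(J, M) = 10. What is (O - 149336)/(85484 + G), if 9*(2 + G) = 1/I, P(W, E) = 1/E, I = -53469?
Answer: -70984428489/41135733521 ≈ -1.7256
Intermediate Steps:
G = -962443/481221 (G = -2 + (⅑)/(-53469) = -2 + (⅑)*(-1/53469) = -2 - 1/481221 = -962443/481221 ≈ -2.0000)
O = 1827 (O = -3*(-27*10 - 339) = -3*(-270 - 339) = -3*(-609) = 1827)
(O - 149336)/(85484 + G) = (1827 - 149336)/(85484 - 962443/481221) = -147509/41135733521/481221 = -147509*481221/41135733521 = -70984428489/41135733521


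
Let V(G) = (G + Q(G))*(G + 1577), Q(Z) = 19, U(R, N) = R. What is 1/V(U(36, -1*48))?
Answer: 1/88715 ≈ 1.1272e-5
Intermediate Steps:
V(G) = (19 + G)*(1577 + G) (V(G) = (G + 19)*(G + 1577) = (19 + G)*(1577 + G))
1/V(U(36, -1*48)) = 1/(29963 + 36**2 + 1596*36) = 1/(29963 + 1296 + 57456) = 1/88715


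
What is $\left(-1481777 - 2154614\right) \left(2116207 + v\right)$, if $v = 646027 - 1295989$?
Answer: $-5331840121795$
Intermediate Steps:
$v = -649962$
$\left(-1481777 - 2154614\right) \left(2116207 + v\right) = \left(-1481777 - 2154614\right) \left(2116207 - 649962\right) = \left(-3636391\right) 1466245 = -5331840121795$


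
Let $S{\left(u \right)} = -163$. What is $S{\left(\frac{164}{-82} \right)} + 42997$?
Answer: $42834$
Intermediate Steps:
$S{\left(\frac{164}{-82} \right)} + 42997 = -163 + 42997 = 42834$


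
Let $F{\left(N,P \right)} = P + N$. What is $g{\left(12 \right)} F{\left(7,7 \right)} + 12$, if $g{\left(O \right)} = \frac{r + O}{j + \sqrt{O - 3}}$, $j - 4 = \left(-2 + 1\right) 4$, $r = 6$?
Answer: $96$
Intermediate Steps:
$F{\left(N,P \right)} = N + P$
$j = 0$ ($j = 4 + \left(-2 + 1\right) 4 = 4 - 4 = 0$)
$g{\left(O \right)} = \frac{6 + O}{\sqrt{-3 + O}}$ ($g{\left(O \right)} = \frac{6 + O}{0 + \sqrt{O - 3}} = \frac{6 + O}{0 + \sqrt{-3 + O}} = \frac{6 + O}{\sqrt{-3 + O}}$)
$g{\left(12 \right)} F{\left(7,7 \right)} + 12 = \frac{6 + 12}{\sqrt{-3 + 12}} \left(7 + 7\right) + 12 = \frac{1}{\sqrt{9}} \cdot 18 \cdot 14 + 12 = \frac{1}{3} \cdot 18 \cdot 14 + 12 = 6 \cdot 14 + 12 = 84 + 12 = 96$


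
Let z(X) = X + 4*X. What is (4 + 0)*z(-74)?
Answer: -1480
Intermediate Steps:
z(X) = 5*X
(4 + 0)*z(-74) = (4 + 0)*(5*(-74)) = 4*(-370) = -1480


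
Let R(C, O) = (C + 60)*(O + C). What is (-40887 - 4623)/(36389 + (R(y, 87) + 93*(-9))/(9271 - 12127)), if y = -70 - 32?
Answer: -1170960/936281 ≈ -1.2507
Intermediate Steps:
y = -102
R(C, O) = (60 + C)*(C + O)
(-40887 - 4623)/(36389 + (R(y, 87) + 93*(-9))/(9271 - 12127)) = (-40887 - 4623)/(36389 + (((-102)**2 + 60*(-102) + 60*87 - 102*87) + 93*(-9))/(9271 - 12127)) = -45510/(36389 + ((10404 - 6120 + 5220 - 8874) - 837)/(-2856)) = -45510/(36389 + (630 - 837)*(-1/2856)) = -45510/(36389 - 207*(-1/2856)) = -45510/(36389 + 69/952) = -45510/34642397/952 = -45510*952/34642397 = -1170960/936281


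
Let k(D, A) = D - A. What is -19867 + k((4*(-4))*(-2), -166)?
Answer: -19669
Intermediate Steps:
-19867 + k((4*(-4))*(-2), -166) = -19867 + ((4*(-4))*(-2) - 1*(-166)) = -19867 + (-16*(-2) + 166) = -19867 + (32 + 166) = -19867 + 198 = -19669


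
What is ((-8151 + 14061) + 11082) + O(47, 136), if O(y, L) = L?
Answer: 17128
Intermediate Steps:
((-8151 + 14061) + 11082) + O(47, 136) = ((-8151 + 14061) + 11082) + 136 = (5910 + 11082) + 136 = 16992 + 136 = 17128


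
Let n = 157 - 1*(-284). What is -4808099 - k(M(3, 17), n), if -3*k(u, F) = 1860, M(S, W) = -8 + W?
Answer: -4807479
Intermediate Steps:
n = 441 (n = 157 + 284 = 441)
k(u, F) = -620 (k(u, F) = -1/3*1860 = -620)
-4808099 - k(M(3, 17), n) = -4808099 - 1*(-620) = -4808099 + 620 = -4807479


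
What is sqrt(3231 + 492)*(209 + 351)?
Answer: 560*sqrt(3723) ≈ 34169.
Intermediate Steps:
sqrt(3231 + 492)*(209 + 351) = sqrt(3723)*560 = 560*sqrt(3723)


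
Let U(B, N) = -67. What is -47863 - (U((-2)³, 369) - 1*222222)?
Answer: 174426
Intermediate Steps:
-47863 - (U((-2)³, 369) - 1*222222) = -47863 - (-67 - 1*222222) = -47863 - (-67 - 222222) = -47863 - 1*(-222289) = -47863 + 222289 = 174426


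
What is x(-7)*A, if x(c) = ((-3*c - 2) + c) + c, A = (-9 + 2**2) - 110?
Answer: -575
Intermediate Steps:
A = -115 (A = (-9 + 4) - 110 = -5 - 110 = -115)
x(c) = -2 - c (x(c) = ((-2 - 3*c) + c) + c = (-2 - 2*c) + c = -2 - c)
x(-7)*A = (-2 - 1*(-7))*(-115) = (-2 + 7)*(-115) = 5*(-115) = -575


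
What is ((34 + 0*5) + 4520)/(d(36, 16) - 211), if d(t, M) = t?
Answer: -4554/175 ≈ -26.023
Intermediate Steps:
((34 + 0*5) + 4520)/(d(36, 16) - 211) = ((34 + 0*5) + 4520)/(36 - 211) = ((34 + 0) + 4520)/(-175) = (34 + 4520)*(-1/175) = 4554*(-1/175) = -4554/175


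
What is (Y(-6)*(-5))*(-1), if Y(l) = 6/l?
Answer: -5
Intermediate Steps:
(Y(-6)*(-5))*(-1) = ((6/(-6))*(-5))*(-1) = ((6*(-⅙))*(-5))*(-1) = -1*(-5)*(-1) = 5*(-1) = -5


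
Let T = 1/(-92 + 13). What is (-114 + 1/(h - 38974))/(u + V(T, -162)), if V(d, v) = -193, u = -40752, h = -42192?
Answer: 1850585/664668374 ≈ 0.0027842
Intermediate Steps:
T = -1/79 (T = 1/(-79) = -1/79 ≈ -0.012658)
(-114 + 1/(h - 38974))/(u + V(T, -162)) = (-114 + 1/(-42192 - 38974))/(-40752 - 193) = (-114 + 1/(-81166))/(-40945) = (-114 - 1/81166)*(-1/40945) = -9252925/81166*(-1/40945) = 1850585/664668374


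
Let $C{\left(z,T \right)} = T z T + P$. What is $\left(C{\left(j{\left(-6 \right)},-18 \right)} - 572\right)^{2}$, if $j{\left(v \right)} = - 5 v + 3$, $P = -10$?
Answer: $102212100$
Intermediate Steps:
$j{\left(v \right)} = 3 - 5 v$
$C{\left(z,T \right)} = -10 + z T^{2}$ ($C{\left(z,T \right)} = T z T - 10 = z T^{2} - 10 = -10 + z T^{2}$)
$\left(C{\left(j{\left(-6 \right)},-18 \right)} - 572\right)^{2} = \left(\left(-10 + \left(3 - -30\right) \left(-18\right)^{2}\right) - 572\right)^{2} = \left(\left(-10 + \left(3 + 30\right) 324\right) - 572\right)^{2} = \left(\left(-10 + 33 \cdot 324\right) - 572\right)^{2} = \left(\left(-10 + 10692\right) - 572\right)^{2} = \left(10682 - 572\right)^{2} = 10110^{2} = 102212100$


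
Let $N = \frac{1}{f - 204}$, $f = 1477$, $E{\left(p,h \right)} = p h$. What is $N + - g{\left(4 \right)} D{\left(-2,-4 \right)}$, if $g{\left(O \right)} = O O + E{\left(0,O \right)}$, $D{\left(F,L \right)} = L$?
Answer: $\frac{81473}{1273} \approx 64.001$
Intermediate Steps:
$E{\left(p,h \right)} = h p$
$g{\left(O \right)} = O^{2}$ ($g{\left(O \right)} = O O + O 0 = O^{2} + 0 = O^{2}$)
$N = \frac{1}{1273}$ ($N = \frac{1}{1477 - 204} = \frac{1}{1273} \approx 0.00078555$)
$N + - g{\left(4 \right)} D{\left(-2,-4 \right)} = \frac{1}{1273} + - 4^{2} \left(-4\right) = \frac{1}{1273} + \left(-1\right) 16 \left(-4\right) = \frac{1}{1273} - -64 = \frac{1}{1273} + 64 = \frac{81473}{1273}$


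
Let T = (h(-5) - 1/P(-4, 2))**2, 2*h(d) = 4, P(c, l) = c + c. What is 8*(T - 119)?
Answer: -7327/8 ≈ -915.88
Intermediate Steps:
P(c, l) = 2*c
h(d) = 2 (h(d) = (1/2)*4 = 2)
T = 289/64 (T = (2 - 1/(2*(-4)))**2 = (2 - 1/(-8))**2 = (2 - 1*(-1/8))**2 = (2 + 1/8)**2 = (17/8)**2 = 289/64 ≈ 4.5156)
8*(T - 119) = 8*(289/64 - 119) = 8*(-7327/64) = -7327/8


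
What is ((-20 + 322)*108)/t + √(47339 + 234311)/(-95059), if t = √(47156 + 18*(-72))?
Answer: -5*√11266/95059 + 16308*√11465/11465 ≈ 152.30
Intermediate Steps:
t = 2*√11465 (t = √(47156 - 1296) = √45860 = 2*√11465 ≈ 214.15)
((-20 + 322)*108)/t + √(47339 + 234311)/(-95059) = ((-20 + 322)*108)/((2*√11465)) + √(47339 + 234311)/(-95059) = (302*108)*(√11465/22930) + √281650*(-1/95059) = 32616*(√11465/22930) + (5*√11266)*(-1/95059) = 16308*√11465/11465 - 5*√11266/95059 = -5*√11266/95059 + 16308*√11465/11465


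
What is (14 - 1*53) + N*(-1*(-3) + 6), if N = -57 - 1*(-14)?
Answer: -426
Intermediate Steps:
N = -43 (N = -57 + 14 = -43)
(14 - 1*53) + N*(-1*(-3) + 6) = (14 - 1*53) - 43*(-1*(-3) + 6) = (14 - 53) - 43*(3 + 6) = -39 - 43*9 = -39 - 387 = -426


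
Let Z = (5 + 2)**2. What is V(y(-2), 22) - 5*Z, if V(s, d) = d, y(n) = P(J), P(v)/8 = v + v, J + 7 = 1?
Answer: -223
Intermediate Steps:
J = -6 (J = -7 + 1 = -6)
Z = 49 (Z = 7**2 = 49)
P(v) = 16*v (P(v) = 8*(v + v) = 8*(2*v) = 16*v)
y(n) = -96 (y(n) = 16*(-6) = -96)
V(y(-2), 22) - 5*Z = 22 - 5*49 = 22 - 245 = -223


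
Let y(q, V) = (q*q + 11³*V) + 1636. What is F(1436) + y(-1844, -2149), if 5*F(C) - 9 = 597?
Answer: 2708871/5 ≈ 5.4177e+5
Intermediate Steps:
F(C) = 606/5 (F(C) = 9/5 + (⅕)*597 = 9/5 + 597/5 = 606/5)
y(q, V) = 1636 + q² + 1331*V (y(q, V) = (q² + 1331*V) + 1636 = 1636 + q² + 1331*V)
F(1436) + y(-1844, -2149) = 606/5 + (1636 + (-1844)² + 1331*(-2149)) = 606/5 + (1636 + 3400336 - 2860319) = 606/5 + 541653 = 2708871/5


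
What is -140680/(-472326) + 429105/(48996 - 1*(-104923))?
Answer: 112165386575/36349972797 ≈ 3.0857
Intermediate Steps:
-140680/(-472326) + 429105/(48996 - 1*(-104923)) = -140680*(-1/472326) + 429105/(48996 + 104923) = 70340/236163 + 429105/153919 = 112165386575/36349972797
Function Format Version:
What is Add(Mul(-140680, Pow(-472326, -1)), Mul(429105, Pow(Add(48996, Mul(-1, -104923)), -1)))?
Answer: Rational(112165386575, 36349972797) ≈ 3.0857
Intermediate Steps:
Add(Mul(-140680, Pow(-472326, -1)), Mul(429105, Pow(Add(48996, Mul(-1, -104923)), -1))) = Add(Mul(-140680, Rational(-1, 472326)), Mul(429105, Pow(Add(48996, 104923), -1))) = Add(Rational(70340, 236163), Mul(429105, Pow(153919, -1))) = Add(Rational(70340, 236163), Mul(429105, Rational(1, 153919))) = Add(Rational(70340, 236163), Rational(429105, 153919)) = Rational(112165386575, 36349972797)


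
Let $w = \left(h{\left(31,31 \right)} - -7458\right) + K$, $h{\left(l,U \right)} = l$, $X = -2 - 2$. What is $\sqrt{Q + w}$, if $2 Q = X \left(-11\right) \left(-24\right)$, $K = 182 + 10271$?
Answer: $\sqrt{17414} \approx 131.96$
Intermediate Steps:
$X = -4$ ($X = -2 - 2 = -4$)
$K = 10453$
$Q = -528$ ($Q = \frac{\left(-4\right) \left(-11\right) \left(-24\right)}{2} = \frac{44 \left(-24\right)}{2} = \frac{1}{2} \left(-1056\right) = -528$)
$w = 17942$ ($w = \left(31 - -7458\right) + 10453 = \left(31 + 7458\right) + 10453 = 7489 + 10453 = 17942$)
$\sqrt{Q + w} = \sqrt{-528 + 17942} = \sqrt{17414}$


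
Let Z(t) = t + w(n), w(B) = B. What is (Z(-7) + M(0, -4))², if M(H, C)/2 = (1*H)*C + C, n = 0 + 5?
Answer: 100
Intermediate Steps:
n = 5
M(H, C) = 2*C + 2*C*H (M(H, C) = 2*((1*H)*C + C) = 2*(H*C + C) = 2*(C*H + C) = 2*(C + C*H) = 2*C + 2*C*H)
Z(t) = 5 + t (Z(t) = t + 5 = 5 + t)
(Z(-7) + M(0, -4))² = ((5 - 7) + 2*(-4)*(1 + 0))² = (-2 + 2*(-4)*1)² = (-2 - 8)² = (-10)² = 100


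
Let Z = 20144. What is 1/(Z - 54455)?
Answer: -1/34311 ≈ -2.9145e-5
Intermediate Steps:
1/(Z - 54455) = 1/(20144 - 54455) = 1/(-34311) = -1/34311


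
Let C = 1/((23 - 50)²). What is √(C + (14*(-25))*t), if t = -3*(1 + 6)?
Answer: √5358151/27 ≈ 85.732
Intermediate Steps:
t = -21 (t = -3*7 = -21)
C = 1/729 (C = 1/((-27)²) = 1/729 ≈ 0.0013717)
√(C + (14*(-25))*t) = √(1/729 + (14*(-25))*(-21)) = √(1/729 - 350*(-21)) = √(1/729 + 7350) = √(5358151/729) = √5358151/27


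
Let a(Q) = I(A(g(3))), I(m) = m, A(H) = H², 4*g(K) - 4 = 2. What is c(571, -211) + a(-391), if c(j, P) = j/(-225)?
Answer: -259/900 ≈ -0.28778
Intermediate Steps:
g(K) = 3/2 (g(K) = 1 + (¼)*2 = 1 + ½ = 3/2)
c(j, P) = -j/225 (c(j, P) = j*(-1/225) = -j/225)
a(Q) = 9/4 (a(Q) = (3/2)² = 9/4)
c(571, -211) + a(-391) = -1/225*571 + 9/4 = -571/225 + 9/4 = -259/900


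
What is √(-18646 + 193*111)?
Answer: √2777 ≈ 52.697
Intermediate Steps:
√(-18646 + 193*111) = √(-18646 + 21423) = √2777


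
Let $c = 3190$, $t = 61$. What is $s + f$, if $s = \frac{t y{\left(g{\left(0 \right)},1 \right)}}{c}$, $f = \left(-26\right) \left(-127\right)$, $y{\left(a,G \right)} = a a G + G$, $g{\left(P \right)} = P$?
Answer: $\frac{10533441}{3190} \approx 3302.0$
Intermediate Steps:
$y{\left(a,G \right)} = G + G a^{2}$ ($y{\left(a,G \right)} = a^{2} G + G = G a^{2} + G = G + G a^{2}$)
$f = 3302$
$s = \frac{61}{3190}$ ($s = \frac{61 \cdot 1 \left(1 + 0^{2}\right)}{3190} = 61 \cdot 1 \left(1 + 0\right) \frac{1}{3190} = 61 \cdot 1 \cdot 1 \cdot \frac{1}{3190} = 61 \cdot 1 \cdot \frac{1}{3190} = 61 \cdot \frac{1}{3190} = \frac{61}{3190} \approx 0.019122$)
$s + f = \frac{61}{3190} + 3302 = \frac{10533441}{3190}$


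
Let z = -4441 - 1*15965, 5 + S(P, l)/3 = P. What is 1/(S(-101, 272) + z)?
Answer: -1/20724 ≈ -4.8253e-5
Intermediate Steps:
S(P, l) = -15 + 3*P
z = -20406 (z = -4441 - 15965 = -20406)
1/(S(-101, 272) + z) = 1/((-15 + 3*(-101)) - 20406) = 1/((-15 - 303) - 20406) = 1/(-318 - 20406) = 1/(-20724) = -1/20724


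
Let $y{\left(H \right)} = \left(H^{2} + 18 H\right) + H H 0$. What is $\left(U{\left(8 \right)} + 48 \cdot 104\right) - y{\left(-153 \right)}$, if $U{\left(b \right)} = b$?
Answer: $-15655$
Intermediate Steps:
$y{\left(H \right)} = H^{2} + 18 H$ ($y{\left(H \right)} = \left(H^{2} + 18 H\right) + H^{2} \cdot 0 = \left(H^{2} + 18 H\right) + 0 = H^{2} + 18 H$)
$\left(U{\left(8 \right)} + 48 \cdot 104\right) - y{\left(-153 \right)} = \left(8 + 48 \cdot 104\right) - - 153 \left(18 - 153\right) = \left(8 + 4992\right) - \left(-153\right) \left(-135\right) = 5000 - 20655 = -15655$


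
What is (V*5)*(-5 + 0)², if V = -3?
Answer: -375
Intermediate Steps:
(V*5)*(-5 + 0)² = (-3*5)*(-5 + 0)² = -15*(-5)² = -15*25 = -375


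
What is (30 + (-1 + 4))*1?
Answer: 33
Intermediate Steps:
(30 + (-1 + 4))*1 = (30 + 3)*1 = 33*1 = 33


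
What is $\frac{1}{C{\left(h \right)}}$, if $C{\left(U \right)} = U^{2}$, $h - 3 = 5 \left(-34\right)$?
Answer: $\frac{1}{27889} \approx 3.5856 \cdot 10^{-5}$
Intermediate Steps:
$h = -167$ ($h = 3 + 5 \left(-34\right) = 3 - 170 = -167$)
$\frac{1}{C{\left(h \right)}} = \frac{1}{\left(-167\right)^{2}} = \frac{1}{27889}$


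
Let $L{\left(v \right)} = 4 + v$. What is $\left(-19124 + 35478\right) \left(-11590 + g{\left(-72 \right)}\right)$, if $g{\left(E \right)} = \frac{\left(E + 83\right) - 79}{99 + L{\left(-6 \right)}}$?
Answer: $- \frac{18386769492}{97} \approx -1.8955 \cdot 10^{8}$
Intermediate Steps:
$g{\left(E \right)} = \frac{4}{97} + \frac{E}{97}$ ($g{\left(E \right)} = \frac{\left(E + 83\right) - 79}{99 + \left(4 - 6\right)} = \frac{\left(83 + E\right) - 79}{99 - 2} = \frac{4 + E}{97} = \left(4 + E\right) \frac{1}{97} = \frac{4}{97} + \frac{E}{97}$)
$\left(-19124 + 35478\right) \left(-11590 + g{\left(-72 \right)}\right) = \left(-19124 + 35478\right) \left(-11590 + \left(\frac{4}{97} + \frac{1}{97} \left(-72\right)\right)\right) = 16354 \left(-11590 + \left(\frac{4}{97} - \frac{72}{97}\right)\right) = 16354 \left(-11590 - \frac{68}{97}\right) = 16354 \left(- \frac{1124298}{97}\right) = - \frac{18386769492}{97}$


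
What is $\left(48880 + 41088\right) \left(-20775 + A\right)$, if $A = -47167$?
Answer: $-6112605856$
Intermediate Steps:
$\left(48880 + 41088\right) \left(-20775 + A\right) = \left(48880 + 41088\right) \left(-20775 - 47167\right) = 89968 \left(-67942\right) = -6112605856$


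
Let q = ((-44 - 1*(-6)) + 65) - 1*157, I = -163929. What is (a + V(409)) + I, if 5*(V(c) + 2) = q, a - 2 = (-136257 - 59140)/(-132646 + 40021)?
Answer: -15186136478/92625 ≈ -1.6395e+5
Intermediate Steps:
a = 380647/92625 (a = 2 + (-136257 - 59140)/(-132646 + 40021) = 2 - 195397/(-92625) = 2 - 195397*(-1/92625) = 2 + 195397/92625 = 380647/92625 ≈ 4.1096)
q = -130 (q = ((-44 + 6) + 65) - 157 = (-38 + 65) - 157 = 27 - 157 = -130)
V(c) = -28 (V(c) = -2 + (⅕)*(-130) = -2 - 26 = -28)
(a + V(409)) + I = (380647/92625 - 28) - 163929 = -2212853/92625 - 163929 = -15186136478/92625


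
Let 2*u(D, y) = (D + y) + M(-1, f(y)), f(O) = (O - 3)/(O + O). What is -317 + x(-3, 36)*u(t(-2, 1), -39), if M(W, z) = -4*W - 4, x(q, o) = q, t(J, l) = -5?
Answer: -251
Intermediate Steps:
f(O) = (-3 + O)/(2*O) (f(O) = (-3 + O)/((2*O)) = (-3 + O)*(1/(2*O)) = (-3 + O)/(2*O))
M(W, z) = -4 - 4*W
u(D, y) = D/2 + y/2 (u(D, y) = ((D + y) + (-4 - 4*(-1)))/2 = ((D + y) + (-4 + 4))/2 = ((D + y) + 0)/2 = (D + y)/2 = D/2 + y/2)
-317 + x(-3, 36)*u(t(-2, 1), -39) = -317 - 3*((1/2)*(-5) + (1/2)*(-39)) = -317 - 3*(-5/2 - 39/2) = -317 - 3*(-22) = -317 + 66 = -251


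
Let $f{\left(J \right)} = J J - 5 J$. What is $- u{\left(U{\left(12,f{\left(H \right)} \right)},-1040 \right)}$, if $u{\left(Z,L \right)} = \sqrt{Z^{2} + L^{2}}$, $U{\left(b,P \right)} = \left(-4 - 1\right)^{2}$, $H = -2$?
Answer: $- 5 \sqrt{43289} \approx -1040.3$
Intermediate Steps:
$f{\left(J \right)} = J^{2} - 5 J$
$U{\left(b,P \right)} = 25$ ($U{\left(b,P \right)} = \left(-5\right)^{2} = 25$)
$u{\left(Z,L \right)} = \sqrt{L^{2} + Z^{2}}$
$- u{\left(U{\left(12,f{\left(H \right)} \right)},-1040 \right)} = - \sqrt{\left(-1040\right)^{2} + 25^{2}} = - \sqrt{1081600 + 625} = - \sqrt{1082225} = - 5 \sqrt{43289}$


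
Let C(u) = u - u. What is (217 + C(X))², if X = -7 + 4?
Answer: 47089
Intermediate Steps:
X = -3
C(u) = 0
(217 + C(X))² = (217 + 0)² = 217² = 47089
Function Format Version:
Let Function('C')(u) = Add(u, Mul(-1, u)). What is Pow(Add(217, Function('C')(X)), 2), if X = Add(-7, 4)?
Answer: 47089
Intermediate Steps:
X = -3
Function('C')(u) = 0
Pow(Add(217, Function('C')(X)), 2) = Pow(Add(217, 0), 2) = Pow(217, 2) = 47089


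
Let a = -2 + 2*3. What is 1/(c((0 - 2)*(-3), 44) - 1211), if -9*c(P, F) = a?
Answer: -9/10903 ≈ -0.00082546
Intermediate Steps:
a = 4 (a = -2 + 6 = 4)
c(P, F) = -4/9 (c(P, F) = -1/9*4 = -4/9)
1/(c((0 - 2)*(-3), 44) - 1211) = 1/(-4/9 - 1211) = 1/(-10903/9) = -9/10903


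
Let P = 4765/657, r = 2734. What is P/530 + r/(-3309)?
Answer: -62415917/76815126 ≈ -0.81255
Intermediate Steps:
P = 4765/657 (P = 4765*(1/657) = 4765/657 ≈ 7.2527)
P/530 + r/(-3309) = (4765/657)/530 + 2734/(-3309) = (4765/657)*(1/530) + 2734*(-1/3309) = 953/69642 - 2734/3309 = -62415917/76815126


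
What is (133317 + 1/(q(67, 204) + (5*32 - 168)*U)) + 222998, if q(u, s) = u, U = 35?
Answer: 75895094/213 ≈ 3.5632e+5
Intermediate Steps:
(133317 + 1/(q(67, 204) + (5*32 - 168)*U)) + 222998 = (133317 + 1/(67 + (5*32 - 168)*35)) + 222998 = (133317 + 1/(67 + (160 - 168)*35)) + 222998 = (133317 + 1/(67 - 8*35)) + 222998 = (133317 + 1/(67 - 280)) + 222998 = (133317 + 1/(-213)) + 222998 = (133317 - 1/213) + 222998 = 28396520/213 + 222998 = 75895094/213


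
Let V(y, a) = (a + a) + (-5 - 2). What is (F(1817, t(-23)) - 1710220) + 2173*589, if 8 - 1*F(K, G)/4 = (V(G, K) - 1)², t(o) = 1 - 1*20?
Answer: -53021795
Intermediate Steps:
t(o) = -19 (t(o) = 1 - 20 = -19)
V(y, a) = -7 + 2*a (V(y, a) = 2*a - 7 = -7 + 2*a)
F(K, G) = 32 - 4*(-8 + 2*K)² (F(K, G) = 32 - 4*((-7 + 2*K) - 1)² = 32 - 4*(-8 + 2*K)²)
(F(1817, t(-23)) - 1710220) + 2173*589 = ((32 - 16*(-4 + 1817)²) - 1710220) + 2173*589 = ((32 - 16*1813²) - 1710220) + 1279897 = ((32 - 16*3286969) - 1710220) + 1279897 = ((32 - 52591504) - 1710220) + 1279897 = (-52591472 - 1710220) + 1279897 = -54301692 + 1279897 = -53021795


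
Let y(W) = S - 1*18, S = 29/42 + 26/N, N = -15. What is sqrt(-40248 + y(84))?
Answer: I*sqrt(197308510)/70 ≈ 200.67*I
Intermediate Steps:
S = -73/70 (S = 29/42 + 26/(-15) = 29*(1/42) + 26*(-1/15) = 29/42 - 26/15 = -73/70 ≈ -1.0429)
y(W) = -1333/70 (y(W) = -73/70 - 1*18 = -73/70 - 18 = -1333/70)
sqrt(-40248 + y(84)) = sqrt(-40248 - 1333/70) = sqrt(-2818693/70) = I*sqrt(197308510)/70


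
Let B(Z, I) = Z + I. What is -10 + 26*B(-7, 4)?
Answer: -88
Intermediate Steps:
B(Z, I) = I + Z
-10 + 26*B(-7, 4) = -10 + 26*(4 - 7) = -10 + 26*(-3) = -10 - 78 = -88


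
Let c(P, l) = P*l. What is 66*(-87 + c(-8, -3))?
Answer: -4158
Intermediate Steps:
66*(-87 + c(-8, -3)) = 66*(-87 - 8*(-3)) = 66*(-87 + 24) = 66*(-63) = -4158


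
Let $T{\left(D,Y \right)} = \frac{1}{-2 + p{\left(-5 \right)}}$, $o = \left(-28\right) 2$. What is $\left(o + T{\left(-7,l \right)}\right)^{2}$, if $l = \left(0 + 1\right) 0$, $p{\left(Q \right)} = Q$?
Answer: $\frac{154449}{49} \approx 3152.0$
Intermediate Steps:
$o = -56$
$l = 0$ ($l = 1 \cdot 0 = 0$)
$T{\left(D,Y \right)} = - \frac{1}{7}$ ($T{\left(D,Y \right)} = \frac{1}{-2 - 5} = \frac{1}{-7} = - \frac{1}{7}$)
$\left(o + T{\left(-7,l \right)}\right)^{2} = \left(-56 - \frac{1}{7}\right)^{2} = \left(- \frac{393}{7}\right)^{2} = \frac{154449}{49}$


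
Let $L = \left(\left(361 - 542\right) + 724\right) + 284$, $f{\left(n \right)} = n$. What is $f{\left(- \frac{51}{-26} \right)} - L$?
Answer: $- \frac{21451}{26} \approx -825.04$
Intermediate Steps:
$L = 827$ ($L = \left(-181 + 724\right) + 284 = 543 + 284 = 827$)
$f{\left(- \frac{51}{-26} \right)} - L = - \frac{51}{-26} - 827 = \left(-51\right) \left(- \frac{1}{26}\right) - 827 = \frac{51}{26} - 827 = - \frac{21451}{26}$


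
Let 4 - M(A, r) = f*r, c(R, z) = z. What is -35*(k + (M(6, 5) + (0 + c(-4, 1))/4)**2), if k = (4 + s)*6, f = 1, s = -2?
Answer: -7035/16 ≈ -439.69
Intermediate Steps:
k = 12 (k = (4 - 2)*6 = 2*6 = 12)
M(A, r) = 4 - r
-35*(k + (M(6, 5) + (0 + c(-4, 1))/4)**2) = -35*(12 + ((4 - 1*5) + (0 + 1)/4)**2) = -35*(12 + ((4 - 5) + 1*(1/4))**2) = -35*(12 + (-1 + 1/4)**2) = -35*(12 + (-3/4)**2) = -35*(12 + 9/16) = -35*201/16 = -7035/16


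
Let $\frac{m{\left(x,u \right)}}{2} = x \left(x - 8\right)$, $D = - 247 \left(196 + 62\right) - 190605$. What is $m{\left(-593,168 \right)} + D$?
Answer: $458455$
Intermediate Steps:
$D = -254331$ ($D = \left(-247\right) 258 - 190605 = -63726 - 190605 = -254331$)
$m{\left(x,u \right)} = 2 x \left(-8 + x\right)$ ($m{\left(x,u \right)} = 2 x \left(x - 8\right) = 2 x \left(-8 + x\right)$)
$m{\left(-593,168 \right)} + D = 2 \left(-593\right) \left(-8 - 593\right) - 254331 = 2 \left(-593\right) \left(-601\right) - 254331 = 712786 - 254331 = 458455$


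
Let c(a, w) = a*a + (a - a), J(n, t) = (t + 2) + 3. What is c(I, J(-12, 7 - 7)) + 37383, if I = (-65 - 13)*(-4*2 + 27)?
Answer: 2233707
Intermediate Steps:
I = -1482 (I = -78*(-8 + 27) = -78*19 = -1482)
J(n, t) = 5 + t (J(n, t) = (2 + t) + 3 = 5 + t)
c(a, w) = a² (c(a, w) = a² + 0 = a²)
c(I, J(-12, 7 - 7)) + 37383 = (-1482)² + 37383 = 2196324 + 37383 = 2233707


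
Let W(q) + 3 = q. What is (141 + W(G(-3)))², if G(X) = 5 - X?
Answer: 21316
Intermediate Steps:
W(q) = -3 + q
(141 + W(G(-3)))² = (141 + (-3 + (5 - 1*(-3))))² = (141 + (-3 + (5 + 3)))² = (141 + (-3 + 8))² = (141 + 5)² = 146² = 21316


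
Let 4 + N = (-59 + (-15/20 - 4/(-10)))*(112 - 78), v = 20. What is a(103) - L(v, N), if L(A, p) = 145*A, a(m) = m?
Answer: -2797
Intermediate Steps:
N = -20219/10 (N = -4 + (-59 + (-15/20 - 4/(-10)))*(112 - 78) = -4 + (-59 + (-15*1/20 - 4*(-1/10)))*34 = -4 + (-59 + (-3/4 + 2/5))*34 = -4 + (-59 - 7/20)*34 = -4 - 1187/20*34 = -4 - 20179/10 = -20219/10 ≈ -2021.9)
a(103) - L(v, N) = 103 - 145*20 = 103 - 1*2900 = 103 - 2900 = -2797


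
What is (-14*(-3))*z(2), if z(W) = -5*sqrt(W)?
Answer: -210*sqrt(2) ≈ -296.98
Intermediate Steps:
(-14*(-3))*z(2) = (-14*(-3))*(-5*sqrt(2)) = 42*(-5*sqrt(2)) = -210*sqrt(2)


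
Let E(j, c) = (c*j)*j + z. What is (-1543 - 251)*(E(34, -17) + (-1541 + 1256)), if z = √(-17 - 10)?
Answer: 35766978 - 5382*I*√3 ≈ 3.5767e+7 - 9321.9*I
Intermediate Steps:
z = 3*I*√3 (z = √(-27) = 3*I*√3 ≈ 5.1962*I)
E(j, c) = c*j² + 3*I*√3 (E(j, c) = (c*j)*j + 3*I*√3 = c*j² + 3*I*√3)
(-1543 - 251)*(E(34, -17) + (-1541 + 1256)) = (-1543 - 251)*((-17*34² + 3*I*√3) + (-1541 + 1256)) = -1794*((-17*1156 + 3*I*√3) - 285) = -1794*((-19652 + 3*I*√3) - 285) = -1794*(-19937 + 3*I*√3) = 35766978 - 5382*I*√3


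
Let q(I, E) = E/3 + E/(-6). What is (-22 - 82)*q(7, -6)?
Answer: 104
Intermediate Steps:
q(I, E) = E/6 (q(I, E) = E*(1/3) + E*(-1/6) = E/3 - E/6 = E/6)
(-22 - 82)*q(7, -6) = (-22 - 82)*((1/6)*(-6)) = -104*(-1) = 104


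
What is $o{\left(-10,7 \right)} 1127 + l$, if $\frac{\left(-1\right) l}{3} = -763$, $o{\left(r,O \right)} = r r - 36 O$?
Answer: $-169015$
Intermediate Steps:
$o{\left(r,O \right)} = r^{2} - 36 O$
$l = 2289$ ($l = \left(-3\right) \left(-763\right) = 2289$)
$o{\left(-10,7 \right)} 1127 + l = \left(\left(-10\right)^{2} - 252\right) 1127 + 2289 = \left(100 - 252\right) 1127 + 2289 = \left(-152\right) 1127 + 2289 = -171304 + 2289 = -169015$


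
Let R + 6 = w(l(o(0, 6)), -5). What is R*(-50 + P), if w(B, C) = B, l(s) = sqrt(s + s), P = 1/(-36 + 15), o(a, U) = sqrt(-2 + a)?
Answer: 2102/7 - 1051*(-1)**(1/4)*2**(3/4)/21 ≈ 240.77 - 59.517*I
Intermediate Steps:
P = -1/21 (P = 1/(-21) = -1/21 ≈ -0.047619)
l(s) = sqrt(2)*sqrt(s) (l(s) = sqrt(2*s) = sqrt(2)*sqrt(s))
R = -6 + 2**(3/4)*sqrt(I) (R = -6 + sqrt(2)*sqrt(sqrt(-2 + 0)) = -6 + sqrt(2)*sqrt(sqrt(-2)) = -6 + sqrt(2)*sqrt(I*sqrt(2)) = -6 + sqrt(2)*(2**(1/4)*sqrt(I)) = -6 + 2**(3/4)*sqrt(I) ≈ -4.8108 + 1.1892*I)
R*(-50 + P) = (-6 + 2**(3/4)*sqrt(I))*(-50 - 1/21) = (-6 + 2**(3/4)*sqrt(I))*(-1051/21) = 2102/7 - 1051*2**(3/4)*sqrt(I)/21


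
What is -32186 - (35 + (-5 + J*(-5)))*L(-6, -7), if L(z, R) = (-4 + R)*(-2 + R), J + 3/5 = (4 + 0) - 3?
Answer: -34958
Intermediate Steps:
J = 2/5 (J = -3/5 + ((4 + 0) - 3) = -3/5 + (4 - 3) = -3/5 + 1 = 2/5 ≈ 0.40000)
-32186 - (35 + (-5 + J*(-5)))*L(-6, -7) = -32186 - (35 + (-5 + (2/5)*(-5)))*(8 + (-7)**2 - 6*(-7)) = -32186 - (35 + (-5 - 2))*(8 + 49 + 42) = -32186 - (35 - 7)*99 = -32186 - 28*99 = -32186 - 1*2772 = -32186 - 2772 = -34958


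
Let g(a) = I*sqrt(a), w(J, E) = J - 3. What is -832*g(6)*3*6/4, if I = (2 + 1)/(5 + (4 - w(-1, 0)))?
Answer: -864*sqrt(6) ≈ -2116.4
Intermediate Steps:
w(J, E) = -3 + J
I = 3/13 (I = (2 + 1)/(5 + (4 - (-3 - 1))) = 3/(5 + (4 - 1*(-4))) = 3/(5 + (4 + 4)) = 3/(5 + 8) = 3/13 ≈ 0.23077)
g(a) = 3*sqrt(a)/13
-832*g(6)*3*6/4 = -832*(3*sqrt(6)/13)*3*6/4 = -832*9*sqrt(6)/13*6*(1/4) = -832*9*sqrt(6)/13*3/2 = -864*sqrt(6)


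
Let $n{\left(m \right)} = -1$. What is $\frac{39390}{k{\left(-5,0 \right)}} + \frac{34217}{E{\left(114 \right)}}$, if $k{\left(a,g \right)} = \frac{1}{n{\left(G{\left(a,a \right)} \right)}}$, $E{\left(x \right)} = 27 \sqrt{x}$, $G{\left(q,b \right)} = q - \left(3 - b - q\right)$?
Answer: $-39390 + \frac{34217 \sqrt{114}}{3078} \approx -39271.0$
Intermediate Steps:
$G{\left(q,b \right)} = -3 + b + 2 q$ ($G{\left(q,b \right)} = q - \left(3 - b - q\right) = q + \left(-3 + b + q\right) = -3 + b + 2 q$)
$k{\left(a,g \right)} = -1$ ($k{\left(a,g \right)} = \frac{1}{-1} = -1$)
$\frac{39390}{k{\left(-5,0 \right)}} + \frac{34217}{E{\left(114 \right)}} = \frac{39390}{-1} + \frac{34217}{27 \sqrt{114}} = 39390 \left(-1\right) + 34217 \frac{\sqrt{114}}{3078} = -39390 + \frac{34217 \sqrt{114}}{3078}$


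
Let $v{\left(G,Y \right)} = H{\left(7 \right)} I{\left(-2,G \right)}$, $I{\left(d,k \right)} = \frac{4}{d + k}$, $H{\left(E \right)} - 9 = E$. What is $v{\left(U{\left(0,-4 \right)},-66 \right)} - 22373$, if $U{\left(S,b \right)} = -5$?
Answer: $- \frac{156675}{7} \approx -22382.0$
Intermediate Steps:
$H{\left(E \right)} = 9 + E$
$v{\left(G,Y \right)} = \frac{64}{-2 + G}$ ($v{\left(G,Y \right)} = \left(9 + 7\right) \frac{4}{-2 + G} = 16 \frac{4}{-2 + G} = \frac{64}{-2 + G}$)
$v{\left(U{\left(0,-4 \right)},-66 \right)} - 22373 = \frac{64}{-2 - 5} - 22373 = \frac{64}{-7} - 22373 = 64 \left(- \frac{1}{7}\right) - 22373 = - \frac{64}{7} - 22373 = - \frac{156675}{7}$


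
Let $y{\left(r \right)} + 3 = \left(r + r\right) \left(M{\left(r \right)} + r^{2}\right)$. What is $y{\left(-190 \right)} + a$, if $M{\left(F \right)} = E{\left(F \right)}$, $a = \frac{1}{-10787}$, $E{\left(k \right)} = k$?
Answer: $- \frac{147197276962}{10787} \approx -1.3646 \cdot 10^{7}$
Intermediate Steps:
$a = - \frac{1}{10787} \approx -9.2704 \cdot 10^{-5}$
$M{\left(F \right)} = F$
$y{\left(r \right)} = -3 + 2 r \left(r + r^{2}\right)$ ($y{\left(r \right)} = -3 + \left(r + r\right) \left(r + r^{2}\right) = -3 + 2 r \left(r + r^{2}\right)$)
$y{\left(-190 \right)} + a = \left(-3 + 2 \left(-190\right)^{2} + 2 \left(-190\right)^{3}\right) - \frac{1}{10787} = \left(-3 + 2 \cdot 36100 + 2 \left(-6859000\right)\right) - \frac{1}{10787} = \left(-3 + 72200 - 13718000\right) - \frac{1}{10787} = -13645803 - \frac{1}{10787} = - \frac{147197276962}{10787}$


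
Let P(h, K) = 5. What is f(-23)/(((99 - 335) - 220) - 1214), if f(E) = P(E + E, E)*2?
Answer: -1/167 ≈ -0.0059880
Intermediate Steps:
f(E) = 10 (f(E) = 5*2 = 10)
f(-23)/(((99 - 335) - 220) - 1214) = 10/(((99 - 335) - 220) - 1214) = 10/((-236 - 220) - 1214) = 10/(-456 - 1214) = 10/(-1670) = -1/1670*10 = -1/167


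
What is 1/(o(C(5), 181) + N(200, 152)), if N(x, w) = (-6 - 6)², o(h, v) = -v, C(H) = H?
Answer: -1/37 ≈ -0.027027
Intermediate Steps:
N(x, w) = 144 (N(x, w) = (-12)² = 144)
1/(o(C(5), 181) + N(200, 152)) = 1/(-1*181 + 144) = 1/(-181 + 144) = 1/(-37) = -1/37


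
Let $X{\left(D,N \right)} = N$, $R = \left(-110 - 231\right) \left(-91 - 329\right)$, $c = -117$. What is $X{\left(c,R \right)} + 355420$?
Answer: $498640$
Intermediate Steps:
$R = 143220$ ($R = \left(-341\right) \left(-420\right) = 143220$)
$X{\left(c,R \right)} + 355420 = 143220 + 355420 = 498640$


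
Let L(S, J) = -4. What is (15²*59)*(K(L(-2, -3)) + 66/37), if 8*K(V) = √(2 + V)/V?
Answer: 876150/37 - 13275*I*√2/32 ≈ 23680.0 - 586.68*I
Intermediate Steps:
K(V) = √(2 + V)/(8*V) (K(V) = (√(2 + V)/V)/8 = √(2 + V)/(8*V))
(15²*59)*(K(L(-2, -3)) + 66/37) = (15²*59)*((⅛)*√(2 - 4)/(-4) + 66/37) = (225*59)*((⅛)*(-¼)*√(-2) + 66*(1/37)) = 13275*((⅛)*(-¼)*(I*√2) + 66/37) = 13275*(-I*√2/32 + 66/37) = 13275*(66/37 - I*√2/32) = 876150/37 - 13275*I*√2/32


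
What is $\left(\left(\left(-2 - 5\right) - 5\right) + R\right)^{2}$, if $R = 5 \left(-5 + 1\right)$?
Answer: $1024$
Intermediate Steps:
$R = -20$ ($R = 5 \left(-4\right) = -20$)
$\left(\left(\left(-2 - 5\right) - 5\right) + R\right)^{2} = \left(\left(\left(-2 - 5\right) - 5\right) - 20\right)^{2} = \left(\left(-7 - 5\right) - 20\right)^{2} = \left(-12 - 20\right)^{2} = \left(-32\right)^{2} = 1024$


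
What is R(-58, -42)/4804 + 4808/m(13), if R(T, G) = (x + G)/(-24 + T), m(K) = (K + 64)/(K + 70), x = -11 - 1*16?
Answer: 157202488705/30332456 ≈ 5182.6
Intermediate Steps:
x = -27 (x = -11 - 16 = -27)
m(K) = (64 + K)/(70 + K)
R(T, G) = (-27 + G)/(-24 + T)
R(-58, -42)/4804 + 4808/m(13) = ((-27 - 42)/(-24 - 58))/4804 + 4808/(((64 + 13)/(70 + 13))) = (-69/(-82))*(1/4804) + 4808/((77/83)) = -1/82*(-69)*(1/4804) + 4808/(((1/83)*77)) = (69/82)*(1/4804) + 4808/(77/83) = 69/393928 + 4808*(83/77) = 69/393928 + 399064/77 = 157202488705/30332456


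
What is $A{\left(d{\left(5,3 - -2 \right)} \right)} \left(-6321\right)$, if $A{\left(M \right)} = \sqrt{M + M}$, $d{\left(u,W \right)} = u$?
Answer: $- 6321 \sqrt{10} \approx -19989.0$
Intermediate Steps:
$A{\left(M \right)} = \sqrt{2} \sqrt{M}$ ($A{\left(M \right)} = \sqrt{2 M} = \sqrt{2} \sqrt{M}$)
$A{\left(d{\left(5,3 - -2 \right)} \right)} \left(-6321\right) = \sqrt{2} \sqrt{5} \left(-6321\right) = \sqrt{10} \left(-6321\right) = - 6321 \sqrt{10}$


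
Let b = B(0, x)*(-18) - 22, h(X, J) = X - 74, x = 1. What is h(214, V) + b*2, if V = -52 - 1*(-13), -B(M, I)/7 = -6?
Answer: -1416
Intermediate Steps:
B(M, I) = 42 (B(M, I) = -7*(-6) = 42)
V = -39 (V = -52 + 13 = -39)
h(X, J) = -74 + X
b = -778 (b = 42*(-18) - 22 = -756 - 22 = -778)
h(214, V) + b*2 = (-74 + 214) - 778*2 = 140 - 1556 = -1416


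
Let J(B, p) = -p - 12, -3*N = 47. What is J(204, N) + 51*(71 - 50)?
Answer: 3224/3 ≈ 1074.7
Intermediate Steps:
N = -47/3 (N = -⅓*47 = -47/3 ≈ -15.667)
J(B, p) = -12 - p
J(204, N) + 51*(71 - 50) = (-12 - 1*(-47/3)) + 51*(71 - 50) = (-12 + 47/3) + 51*21 = 11/3 + 1071 = 3224/3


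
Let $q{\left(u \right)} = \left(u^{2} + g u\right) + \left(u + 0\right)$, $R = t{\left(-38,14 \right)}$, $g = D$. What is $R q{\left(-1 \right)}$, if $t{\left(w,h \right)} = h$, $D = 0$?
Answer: $0$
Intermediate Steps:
$g = 0$
$R = 14$
$q{\left(u \right)} = u + u^{2}$ ($q{\left(u \right)} = \left(u^{2} + 0 u\right) + \left(u + 0\right) = \left(u^{2} + 0\right) + u = u^{2} + u = u + u^{2}$)
$R q{\left(-1 \right)} = 14 \left(- (1 - 1)\right) = 14 \left(\left(-1\right) 0\right) = 14 \cdot 0 = 0$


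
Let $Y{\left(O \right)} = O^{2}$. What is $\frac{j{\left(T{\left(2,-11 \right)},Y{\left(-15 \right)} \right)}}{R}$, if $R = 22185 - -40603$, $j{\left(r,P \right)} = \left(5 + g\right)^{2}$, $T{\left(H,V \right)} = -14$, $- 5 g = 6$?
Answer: $\frac{361}{1569700} \approx 0.00022998$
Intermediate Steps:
$g = - \frac{6}{5}$ ($g = \left(- \frac{1}{5}\right) 6 = - \frac{6}{5} \approx -1.2$)
$j{\left(r,P \right)} = \frac{361}{25}$ ($j{\left(r,P \right)} = \left(5 - \frac{6}{5}\right)^{2} = \left(\frac{19}{5}\right)^{2} = \frac{361}{25}$)
$R = 62788$ ($R = 22185 + 40603 = 62788$)
$\frac{j{\left(T{\left(2,-11 \right)},Y{\left(-15 \right)} \right)}}{R} = \frac{361}{25 \cdot 62788} = \frac{361}{25} \cdot \frac{1}{62788} = \frac{361}{1569700}$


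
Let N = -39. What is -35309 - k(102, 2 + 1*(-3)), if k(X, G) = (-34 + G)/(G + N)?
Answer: -282479/8 ≈ -35310.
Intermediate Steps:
k(X, G) = (-34 + G)/(-39 + G) (k(X, G) = (-34 + G)/(G - 39) = (-34 + G)/(-39 + G))
-35309 - k(102, 2 + 1*(-3)) = -35309 - (-34 + (2 + 1*(-3)))/(-39 + (2 + 1*(-3))) = -35309 - (-34 + (2 - 3))/(-39 + (2 - 3)) = -35309 - (-34 - 1)/(-39 - 1) = -35309 - (-35)/(-40) = -35309 - (-1)*(-35)/40 = -35309 - 1*7/8 = -35309 - 7/8 = -282479/8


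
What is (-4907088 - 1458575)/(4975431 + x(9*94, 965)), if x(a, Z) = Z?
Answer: -6365663/4976396 ≈ -1.2792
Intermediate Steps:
(-4907088 - 1458575)/(4975431 + x(9*94, 965)) = (-4907088 - 1458575)/(4975431 + 965) = -6365663/4976396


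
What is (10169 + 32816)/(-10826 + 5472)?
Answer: -42985/5354 ≈ -8.0286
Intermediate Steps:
(10169 + 32816)/(-10826 + 5472) = 42985/(-5354) = 42985*(-1/5354) = -42985/5354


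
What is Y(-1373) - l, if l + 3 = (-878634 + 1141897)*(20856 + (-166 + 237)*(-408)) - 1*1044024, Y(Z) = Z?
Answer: 2136632110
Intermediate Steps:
l = -2136633483 (l = -3 + ((-878634 + 1141897)*(20856 + (-166 + 237)*(-408)) - 1*1044024) = -3 + (263263*(20856 + 71*(-408)) - 1044024) = -3 + (263263*(20856 - 28968) - 1044024) = -3 + (263263*(-8112) - 1044024) = -3 + (-2135589456 - 1044024) = -3 - 2136633480 = -2136633483)
Y(-1373) - l = -1373 - 1*(-2136633483) = -1373 + 2136633483 = 2136632110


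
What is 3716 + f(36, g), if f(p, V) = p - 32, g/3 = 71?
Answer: 3720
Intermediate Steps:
g = 213 (g = 3*71 = 213)
f(p, V) = -32 + p
3716 + f(36, g) = 3716 + (-32 + 36) = 3716 + 4 = 3720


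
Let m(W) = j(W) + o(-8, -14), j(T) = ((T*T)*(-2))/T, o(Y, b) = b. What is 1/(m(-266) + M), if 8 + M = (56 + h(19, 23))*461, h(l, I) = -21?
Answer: 1/16645 ≈ 6.0078e-5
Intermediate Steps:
M = 16127 (M = -8 + (56 - 21)*461 = -8 + 35*461 = -8 + 16135 = 16127)
j(T) = -2*T (j(T) = (T²*(-2))/T = (-2*T²)/T = -2*T)
m(W) = -14 - 2*W (m(W) = -2*W - 14 = -14 - 2*W)
1/(m(-266) + M) = 1/((-14 - 2*(-266)) + 16127) = 1/((-14 + 532) + 16127) = 1/(518 + 16127) = 1/16645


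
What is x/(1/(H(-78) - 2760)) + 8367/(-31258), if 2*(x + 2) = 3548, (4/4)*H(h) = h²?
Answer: 184113612657/31258 ≈ 5.8901e+6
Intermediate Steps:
H(h) = h²
x = 1772 (x = -2 + (½)*3548 = -2 + 1774 = 1772)
x/(1/(H(-78) - 2760)) + 8367/(-31258) = 1772/(1/((-78)² - 2760)) + 8367/(-31258) = 1772/(1/(6084 - 2760)) + 8367*(-1/31258) = 1772/(1/3324) - 8367/31258 = 1772*3324 - 8367/31258 = 5890128 - 8367/31258 = 184113612657/31258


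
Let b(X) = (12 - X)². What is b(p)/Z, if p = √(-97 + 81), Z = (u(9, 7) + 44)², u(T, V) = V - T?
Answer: 32/441 - 8*I/147 ≈ 0.072562 - 0.054422*I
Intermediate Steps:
Z = 1764 (Z = ((7 - 1*9) + 44)² = ((7 - 9) + 44)² = (-2 + 44)² = 42² = 1764)
p = 4*I (p = √(-16) = 4*I ≈ 4.0*I)
b(p)/Z = (-12 + 4*I)²/1764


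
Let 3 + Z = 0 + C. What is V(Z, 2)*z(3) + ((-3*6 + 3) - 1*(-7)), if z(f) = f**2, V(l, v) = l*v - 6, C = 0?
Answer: -116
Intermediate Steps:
Z = -3 (Z = -3 + (0 + 0) = -3 + 0 = -3)
V(l, v) = -6 + l*v
V(Z, 2)*z(3) + ((-3*6 + 3) - 1*(-7)) = (-6 - 3*2)*3**2 + ((-3*6 + 3) - 1*(-7)) = (-6 - 6)*9 + ((-18 + 3) + 7) = -12*9 + (-15 + 7) = -108 - 8 = -116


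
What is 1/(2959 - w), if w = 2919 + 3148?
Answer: -1/3108 ≈ -0.00032175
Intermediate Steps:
w = 6067
1/(2959 - w) = 1/(2959 - 1*6067) = 1/(2959 - 6067) = 1/(-3108) = -1/3108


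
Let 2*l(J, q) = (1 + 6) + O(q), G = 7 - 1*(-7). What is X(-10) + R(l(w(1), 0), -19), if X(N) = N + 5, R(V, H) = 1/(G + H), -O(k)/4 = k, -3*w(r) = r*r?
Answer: -26/5 ≈ -5.2000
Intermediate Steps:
w(r) = -r²/3 (w(r) = -r*r/3 = -r²/3)
O(k) = -4*k
G = 14 (G = 7 + 7 = 14)
l(J, q) = 7/2 - 2*q (l(J, q) = ((1 + 6) - 4*q)/2 = (7 - 4*q)/2 = 7/2 - 2*q)
R(V, H) = 1/(14 + H)
X(N) = 5 + N
X(-10) + R(l(w(1), 0), -19) = (5 - 10) + 1/(14 - 19) = -5 + 1/(-5) = -5 - ⅕ = -26/5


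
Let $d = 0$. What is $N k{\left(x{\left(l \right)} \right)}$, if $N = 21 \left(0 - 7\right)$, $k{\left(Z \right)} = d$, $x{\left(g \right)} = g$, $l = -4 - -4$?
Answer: $0$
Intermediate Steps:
$l = 0$ ($l = -4 + 4 = 0$)
$k{\left(Z \right)} = 0$
$N = -147$ ($N = 21 \left(-7\right) = -147$)
$N k{\left(x{\left(l \right)} \right)} = \left(-147\right) 0 = 0$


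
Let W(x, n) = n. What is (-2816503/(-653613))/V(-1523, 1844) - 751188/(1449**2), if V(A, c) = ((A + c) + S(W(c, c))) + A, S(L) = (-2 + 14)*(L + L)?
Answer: -123584842930163/345521318673762 ≈ -0.35768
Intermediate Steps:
S(L) = 24*L (S(L) = 12*(2*L) = 24*L)
V(A, c) = 2*A + 25*c (V(A, c) = ((A + c) + 24*c) + A = (A + 25*c) + A = 2*A + 25*c)
(-2816503/(-653613))/V(-1523, 1844) - 751188/(1449**2) = (-2816503/(-653613))/(2*(-1523) + 25*1844) - 751188/(1449**2) = (-2816503*(-1/653613))/(-3046 + 46100) - 751188/2099601 = (2816503/653613)/43054 - 751188*1/2099601 = (2816503/653613)*(1/43054) - 250396/699867 = 148237/1481087058 - 250396/699867 = -123584842930163/345521318673762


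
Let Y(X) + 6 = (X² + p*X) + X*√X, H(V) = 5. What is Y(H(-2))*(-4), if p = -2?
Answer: -36 - 20*√5 ≈ -80.721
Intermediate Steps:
Y(X) = -6 + X² + X^(3/2) - 2*X (Y(X) = -6 + ((X² - 2*X) + X*√X) = -6 + ((X² - 2*X) + X^(3/2)) = -6 + (X² + X^(3/2) - 2*X) = -6 + X² + X^(3/2) - 2*X)
Y(H(-2))*(-4) = (-6 + 5² + 5^(3/2) - 2*5)*(-4) = (-6 + 25 + 5*√5 - 10)*(-4) = (9 + 5*√5)*(-4) = -36 - 20*√5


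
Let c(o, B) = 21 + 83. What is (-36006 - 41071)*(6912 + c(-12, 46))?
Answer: -540772232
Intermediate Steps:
c(o, B) = 104
(-36006 - 41071)*(6912 + c(-12, 46)) = (-36006 - 41071)*(6912 + 104) = -77077*7016 = -540772232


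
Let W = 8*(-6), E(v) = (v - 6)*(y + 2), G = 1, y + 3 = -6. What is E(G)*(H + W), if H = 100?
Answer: 1820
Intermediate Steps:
y = -9 (y = -3 - 6 = -9)
E(v) = 42 - 7*v (E(v) = (v - 6)*(-9 + 2) = (-6 + v)*(-7) = 42 - 7*v)
W = -48
E(G)*(H + W) = (42 - 7*1)*(100 - 48) = (42 - 7)*52 = 35*52 = 1820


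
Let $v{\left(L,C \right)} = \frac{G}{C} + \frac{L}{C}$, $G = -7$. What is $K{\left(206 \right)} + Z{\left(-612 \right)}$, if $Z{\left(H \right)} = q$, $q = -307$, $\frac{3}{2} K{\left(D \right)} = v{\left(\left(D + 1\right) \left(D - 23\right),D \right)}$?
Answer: $- \frac{56989}{309} \approx -184.43$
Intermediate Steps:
$v{\left(L,C \right)} = - \frac{7}{C} + \frac{L}{C}$
$K{\left(D \right)} = \frac{2 \left(-7 + \left(1 + D\right) \left(-23 + D\right)\right)}{3 D}$ ($K{\left(D \right)} = \frac{2 \frac{-7 + \left(D + 1\right) \left(D - 23\right)}{D}}{3} = \frac{2 \frac{-7 + \left(1 + D\right) \left(-23 + D\right)}{D}}{3} = \frac{2 \left(-7 + \left(1 + D\right) \left(-23 + D\right)\right)}{3 D}$)
$Z{\left(H \right)} = -307$
$K{\left(206 \right)} + Z{\left(-612 \right)} = \left(- \frac{44}{3} - \frac{20}{206} + \frac{2}{3} \cdot 206\right) - 307 = \left(- \frac{44}{3} - \frac{10}{103} + \frac{412}{3}\right) - 307 = \frac{37874}{309} - 307 = - \frac{56989}{309}$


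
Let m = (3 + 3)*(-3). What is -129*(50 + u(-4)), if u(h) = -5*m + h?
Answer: -17544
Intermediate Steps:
m = -18 (m = 6*(-3) = -18)
u(h) = 90 + h (u(h) = -5*(-18) + h = 90 + h)
-129*(50 + u(-4)) = -129*(50 + (90 - 4)) = -129*(50 + 86) = -129*136 = -17544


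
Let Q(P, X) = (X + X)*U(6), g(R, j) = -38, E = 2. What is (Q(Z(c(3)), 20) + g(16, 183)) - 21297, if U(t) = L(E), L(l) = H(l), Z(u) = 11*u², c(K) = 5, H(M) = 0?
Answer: -21335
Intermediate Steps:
L(l) = 0
U(t) = 0
Q(P, X) = 0 (Q(P, X) = (X + X)*0 = (2*X)*0 = 0)
(Q(Z(c(3)), 20) + g(16, 183)) - 21297 = (0 - 38) - 21297 = -38 - 21297 = -21335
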